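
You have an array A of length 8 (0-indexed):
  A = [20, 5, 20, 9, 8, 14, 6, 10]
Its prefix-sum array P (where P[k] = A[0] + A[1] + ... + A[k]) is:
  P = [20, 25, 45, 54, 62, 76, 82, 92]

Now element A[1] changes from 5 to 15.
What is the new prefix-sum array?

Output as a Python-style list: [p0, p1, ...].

Answer: [20, 35, 55, 64, 72, 86, 92, 102]

Derivation:
Change: A[1] 5 -> 15, delta = 10
P[k] for k < 1: unchanged (A[1] not included)
P[k] for k >= 1: shift by delta = 10
  P[0] = 20 + 0 = 20
  P[1] = 25 + 10 = 35
  P[2] = 45 + 10 = 55
  P[3] = 54 + 10 = 64
  P[4] = 62 + 10 = 72
  P[5] = 76 + 10 = 86
  P[6] = 82 + 10 = 92
  P[7] = 92 + 10 = 102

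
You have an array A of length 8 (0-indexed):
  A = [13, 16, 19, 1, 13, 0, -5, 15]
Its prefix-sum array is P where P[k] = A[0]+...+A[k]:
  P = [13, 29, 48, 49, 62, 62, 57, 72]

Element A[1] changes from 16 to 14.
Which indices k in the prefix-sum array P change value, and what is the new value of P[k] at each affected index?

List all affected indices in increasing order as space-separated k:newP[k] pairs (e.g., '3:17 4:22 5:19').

P[k] = A[0] + ... + A[k]
P[k] includes A[1] iff k >= 1
Affected indices: 1, 2, ..., 7; delta = -2
  P[1]: 29 + -2 = 27
  P[2]: 48 + -2 = 46
  P[3]: 49 + -2 = 47
  P[4]: 62 + -2 = 60
  P[5]: 62 + -2 = 60
  P[6]: 57 + -2 = 55
  P[7]: 72 + -2 = 70

Answer: 1:27 2:46 3:47 4:60 5:60 6:55 7:70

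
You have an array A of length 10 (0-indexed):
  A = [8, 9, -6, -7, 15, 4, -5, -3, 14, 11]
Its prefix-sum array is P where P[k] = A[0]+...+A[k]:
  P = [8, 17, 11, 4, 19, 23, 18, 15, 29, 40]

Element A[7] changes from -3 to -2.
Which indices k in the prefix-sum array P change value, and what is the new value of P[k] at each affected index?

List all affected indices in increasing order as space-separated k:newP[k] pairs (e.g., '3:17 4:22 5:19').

P[k] = A[0] + ... + A[k]
P[k] includes A[7] iff k >= 7
Affected indices: 7, 8, ..., 9; delta = 1
  P[7]: 15 + 1 = 16
  P[8]: 29 + 1 = 30
  P[9]: 40 + 1 = 41

Answer: 7:16 8:30 9:41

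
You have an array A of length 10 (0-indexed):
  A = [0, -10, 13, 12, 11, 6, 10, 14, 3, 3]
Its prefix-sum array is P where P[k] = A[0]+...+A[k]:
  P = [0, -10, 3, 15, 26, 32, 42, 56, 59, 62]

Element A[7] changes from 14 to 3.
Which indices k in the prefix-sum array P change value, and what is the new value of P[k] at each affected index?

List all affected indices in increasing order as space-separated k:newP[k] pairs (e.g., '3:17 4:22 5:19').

P[k] = A[0] + ... + A[k]
P[k] includes A[7] iff k >= 7
Affected indices: 7, 8, ..., 9; delta = -11
  P[7]: 56 + -11 = 45
  P[8]: 59 + -11 = 48
  P[9]: 62 + -11 = 51

Answer: 7:45 8:48 9:51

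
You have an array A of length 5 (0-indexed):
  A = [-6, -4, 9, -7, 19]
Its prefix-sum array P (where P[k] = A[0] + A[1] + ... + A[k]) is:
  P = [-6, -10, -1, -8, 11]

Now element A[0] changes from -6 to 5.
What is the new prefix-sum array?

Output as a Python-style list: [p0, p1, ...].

Answer: [5, 1, 10, 3, 22]

Derivation:
Change: A[0] -6 -> 5, delta = 11
P[k] for k < 0: unchanged (A[0] not included)
P[k] for k >= 0: shift by delta = 11
  P[0] = -6 + 11 = 5
  P[1] = -10 + 11 = 1
  P[2] = -1 + 11 = 10
  P[3] = -8 + 11 = 3
  P[4] = 11 + 11 = 22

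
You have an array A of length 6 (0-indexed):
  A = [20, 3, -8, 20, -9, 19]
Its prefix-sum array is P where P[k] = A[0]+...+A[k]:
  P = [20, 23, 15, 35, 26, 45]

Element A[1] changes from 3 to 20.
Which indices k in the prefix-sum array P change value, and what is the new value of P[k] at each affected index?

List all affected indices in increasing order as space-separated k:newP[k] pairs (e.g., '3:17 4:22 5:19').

P[k] = A[0] + ... + A[k]
P[k] includes A[1] iff k >= 1
Affected indices: 1, 2, ..., 5; delta = 17
  P[1]: 23 + 17 = 40
  P[2]: 15 + 17 = 32
  P[3]: 35 + 17 = 52
  P[4]: 26 + 17 = 43
  P[5]: 45 + 17 = 62

Answer: 1:40 2:32 3:52 4:43 5:62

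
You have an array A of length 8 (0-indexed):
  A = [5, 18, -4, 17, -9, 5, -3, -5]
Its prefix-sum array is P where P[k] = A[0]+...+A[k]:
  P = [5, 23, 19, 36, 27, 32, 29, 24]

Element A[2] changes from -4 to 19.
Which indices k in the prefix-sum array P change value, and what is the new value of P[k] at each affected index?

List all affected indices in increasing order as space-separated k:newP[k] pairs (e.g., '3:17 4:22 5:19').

P[k] = A[0] + ... + A[k]
P[k] includes A[2] iff k >= 2
Affected indices: 2, 3, ..., 7; delta = 23
  P[2]: 19 + 23 = 42
  P[3]: 36 + 23 = 59
  P[4]: 27 + 23 = 50
  P[5]: 32 + 23 = 55
  P[6]: 29 + 23 = 52
  P[7]: 24 + 23 = 47

Answer: 2:42 3:59 4:50 5:55 6:52 7:47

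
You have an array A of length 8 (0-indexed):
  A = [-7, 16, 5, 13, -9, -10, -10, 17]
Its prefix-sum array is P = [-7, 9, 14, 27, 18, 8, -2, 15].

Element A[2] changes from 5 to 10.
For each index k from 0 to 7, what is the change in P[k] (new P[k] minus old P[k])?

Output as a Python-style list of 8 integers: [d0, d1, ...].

Answer: [0, 0, 5, 5, 5, 5, 5, 5]

Derivation:
Element change: A[2] 5 -> 10, delta = 5
For k < 2: P[k] unchanged, delta_P[k] = 0
For k >= 2: P[k] shifts by exactly 5
Delta array: [0, 0, 5, 5, 5, 5, 5, 5]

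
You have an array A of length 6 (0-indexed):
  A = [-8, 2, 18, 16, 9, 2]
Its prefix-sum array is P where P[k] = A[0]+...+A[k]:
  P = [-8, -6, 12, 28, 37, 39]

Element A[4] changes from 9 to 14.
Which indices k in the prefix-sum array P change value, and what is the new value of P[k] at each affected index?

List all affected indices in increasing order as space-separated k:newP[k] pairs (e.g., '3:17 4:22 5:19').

Answer: 4:42 5:44

Derivation:
P[k] = A[0] + ... + A[k]
P[k] includes A[4] iff k >= 4
Affected indices: 4, 5, ..., 5; delta = 5
  P[4]: 37 + 5 = 42
  P[5]: 39 + 5 = 44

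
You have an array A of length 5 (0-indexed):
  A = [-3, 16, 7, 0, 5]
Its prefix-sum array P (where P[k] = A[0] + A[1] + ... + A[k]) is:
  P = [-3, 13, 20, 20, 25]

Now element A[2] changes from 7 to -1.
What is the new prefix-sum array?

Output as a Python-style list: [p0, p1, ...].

Answer: [-3, 13, 12, 12, 17]

Derivation:
Change: A[2] 7 -> -1, delta = -8
P[k] for k < 2: unchanged (A[2] not included)
P[k] for k >= 2: shift by delta = -8
  P[0] = -3 + 0 = -3
  P[1] = 13 + 0 = 13
  P[2] = 20 + -8 = 12
  P[3] = 20 + -8 = 12
  P[4] = 25 + -8 = 17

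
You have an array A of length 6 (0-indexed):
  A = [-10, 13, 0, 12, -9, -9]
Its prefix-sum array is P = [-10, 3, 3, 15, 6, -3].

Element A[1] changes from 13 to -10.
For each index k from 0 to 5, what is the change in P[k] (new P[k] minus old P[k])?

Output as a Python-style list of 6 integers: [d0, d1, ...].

Answer: [0, -23, -23, -23, -23, -23]

Derivation:
Element change: A[1] 13 -> -10, delta = -23
For k < 1: P[k] unchanged, delta_P[k] = 0
For k >= 1: P[k] shifts by exactly -23
Delta array: [0, -23, -23, -23, -23, -23]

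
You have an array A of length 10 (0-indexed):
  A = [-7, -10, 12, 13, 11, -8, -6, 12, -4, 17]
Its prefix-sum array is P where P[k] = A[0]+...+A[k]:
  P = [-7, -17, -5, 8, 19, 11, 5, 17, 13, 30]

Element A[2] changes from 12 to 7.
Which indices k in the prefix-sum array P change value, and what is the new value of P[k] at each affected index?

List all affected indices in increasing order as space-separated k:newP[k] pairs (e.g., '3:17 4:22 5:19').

Answer: 2:-10 3:3 4:14 5:6 6:0 7:12 8:8 9:25

Derivation:
P[k] = A[0] + ... + A[k]
P[k] includes A[2] iff k >= 2
Affected indices: 2, 3, ..., 9; delta = -5
  P[2]: -5 + -5 = -10
  P[3]: 8 + -5 = 3
  P[4]: 19 + -5 = 14
  P[5]: 11 + -5 = 6
  P[6]: 5 + -5 = 0
  P[7]: 17 + -5 = 12
  P[8]: 13 + -5 = 8
  P[9]: 30 + -5 = 25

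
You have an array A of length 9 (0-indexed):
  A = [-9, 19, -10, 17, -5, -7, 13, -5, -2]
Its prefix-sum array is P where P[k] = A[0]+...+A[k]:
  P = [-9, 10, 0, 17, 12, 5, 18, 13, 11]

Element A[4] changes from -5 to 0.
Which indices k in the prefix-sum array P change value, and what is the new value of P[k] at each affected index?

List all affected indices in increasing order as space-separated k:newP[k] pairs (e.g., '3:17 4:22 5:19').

Answer: 4:17 5:10 6:23 7:18 8:16

Derivation:
P[k] = A[0] + ... + A[k]
P[k] includes A[4] iff k >= 4
Affected indices: 4, 5, ..., 8; delta = 5
  P[4]: 12 + 5 = 17
  P[5]: 5 + 5 = 10
  P[6]: 18 + 5 = 23
  P[7]: 13 + 5 = 18
  P[8]: 11 + 5 = 16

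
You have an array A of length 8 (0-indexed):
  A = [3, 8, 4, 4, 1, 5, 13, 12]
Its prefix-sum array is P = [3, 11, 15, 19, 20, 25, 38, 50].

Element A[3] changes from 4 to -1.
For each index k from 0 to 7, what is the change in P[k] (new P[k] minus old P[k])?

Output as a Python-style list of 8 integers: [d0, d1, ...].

Answer: [0, 0, 0, -5, -5, -5, -5, -5]

Derivation:
Element change: A[3] 4 -> -1, delta = -5
For k < 3: P[k] unchanged, delta_P[k] = 0
For k >= 3: P[k] shifts by exactly -5
Delta array: [0, 0, 0, -5, -5, -5, -5, -5]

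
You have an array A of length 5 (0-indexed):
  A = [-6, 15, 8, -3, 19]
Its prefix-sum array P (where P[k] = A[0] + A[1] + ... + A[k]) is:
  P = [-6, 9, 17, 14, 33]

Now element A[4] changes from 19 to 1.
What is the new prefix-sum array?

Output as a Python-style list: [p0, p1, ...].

Answer: [-6, 9, 17, 14, 15]

Derivation:
Change: A[4] 19 -> 1, delta = -18
P[k] for k < 4: unchanged (A[4] not included)
P[k] for k >= 4: shift by delta = -18
  P[0] = -6 + 0 = -6
  P[1] = 9 + 0 = 9
  P[2] = 17 + 0 = 17
  P[3] = 14 + 0 = 14
  P[4] = 33 + -18 = 15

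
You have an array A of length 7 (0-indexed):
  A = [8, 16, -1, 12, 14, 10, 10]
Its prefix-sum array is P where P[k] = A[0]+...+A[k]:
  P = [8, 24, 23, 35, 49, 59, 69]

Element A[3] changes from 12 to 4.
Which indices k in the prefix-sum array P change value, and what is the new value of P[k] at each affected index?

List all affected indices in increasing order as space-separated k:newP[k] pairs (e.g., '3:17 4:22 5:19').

P[k] = A[0] + ... + A[k]
P[k] includes A[3] iff k >= 3
Affected indices: 3, 4, ..., 6; delta = -8
  P[3]: 35 + -8 = 27
  P[4]: 49 + -8 = 41
  P[5]: 59 + -8 = 51
  P[6]: 69 + -8 = 61

Answer: 3:27 4:41 5:51 6:61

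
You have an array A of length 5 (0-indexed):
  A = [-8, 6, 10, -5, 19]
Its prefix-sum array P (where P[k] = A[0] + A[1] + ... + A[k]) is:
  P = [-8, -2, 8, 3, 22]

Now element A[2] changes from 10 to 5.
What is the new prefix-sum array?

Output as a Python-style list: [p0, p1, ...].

Change: A[2] 10 -> 5, delta = -5
P[k] for k < 2: unchanged (A[2] not included)
P[k] for k >= 2: shift by delta = -5
  P[0] = -8 + 0 = -8
  P[1] = -2 + 0 = -2
  P[2] = 8 + -5 = 3
  P[3] = 3 + -5 = -2
  P[4] = 22 + -5 = 17

Answer: [-8, -2, 3, -2, 17]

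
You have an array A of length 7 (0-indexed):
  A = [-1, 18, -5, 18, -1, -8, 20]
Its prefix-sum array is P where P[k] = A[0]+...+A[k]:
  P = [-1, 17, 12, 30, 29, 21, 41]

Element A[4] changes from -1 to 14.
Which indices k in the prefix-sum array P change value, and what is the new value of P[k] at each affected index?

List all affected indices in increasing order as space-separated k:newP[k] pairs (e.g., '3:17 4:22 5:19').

Answer: 4:44 5:36 6:56

Derivation:
P[k] = A[0] + ... + A[k]
P[k] includes A[4] iff k >= 4
Affected indices: 4, 5, ..., 6; delta = 15
  P[4]: 29 + 15 = 44
  P[5]: 21 + 15 = 36
  P[6]: 41 + 15 = 56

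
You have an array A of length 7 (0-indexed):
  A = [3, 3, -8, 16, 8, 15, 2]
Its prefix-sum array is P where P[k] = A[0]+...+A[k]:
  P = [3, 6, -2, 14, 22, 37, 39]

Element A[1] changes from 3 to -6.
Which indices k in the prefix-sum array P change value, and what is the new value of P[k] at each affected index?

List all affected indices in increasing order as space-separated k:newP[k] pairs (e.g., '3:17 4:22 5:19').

Answer: 1:-3 2:-11 3:5 4:13 5:28 6:30

Derivation:
P[k] = A[0] + ... + A[k]
P[k] includes A[1] iff k >= 1
Affected indices: 1, 2, ..., 6; delta = -9
  P[1]: 6 + -9 = -3
  P[2]: -2 + -9 = -11
  P[3]: 14 + -9 = 5
  P[4]: 22 + -9 = 13
  P[5]: 37 + -9 = 28
  P[6]: 39 + -9 = 30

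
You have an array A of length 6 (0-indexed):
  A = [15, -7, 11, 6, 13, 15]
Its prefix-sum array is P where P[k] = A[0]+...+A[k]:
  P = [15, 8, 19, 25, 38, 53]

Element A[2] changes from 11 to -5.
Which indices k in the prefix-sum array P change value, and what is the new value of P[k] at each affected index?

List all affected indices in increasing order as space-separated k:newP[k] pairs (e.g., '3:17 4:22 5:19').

Answer: 2:3 3:9 4:22 5:37

Derivation:
P[k] = A[0] + ... + A[k]
P[k] includes A[2] iff k >= 2
Affected indices: 2, 3, ..., 5; delta = -16
  P[2]: 19 + -16 = 3
  P[3]: 25 + -16 = 9
  P[4]: 38 + -16 = 22
  P[5]: 53 + -16 = 37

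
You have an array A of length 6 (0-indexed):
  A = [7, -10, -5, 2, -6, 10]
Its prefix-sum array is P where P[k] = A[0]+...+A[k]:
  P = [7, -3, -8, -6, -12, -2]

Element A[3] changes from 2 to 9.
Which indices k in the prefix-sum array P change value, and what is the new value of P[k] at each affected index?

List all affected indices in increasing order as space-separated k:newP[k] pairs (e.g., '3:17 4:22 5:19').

Answer: 3:1 4:-5 5:5

Derivation:
P[k] = A[0] + ... + A[k]
P[k] includes A[3] iff k >= 3
Affected indices: 3, 4, ..., 5; delta = 7
  P[3]: -6 + 7 = 1
  P[4]: -12 + 7 = -5
  P[5]: -2 + 7 = 5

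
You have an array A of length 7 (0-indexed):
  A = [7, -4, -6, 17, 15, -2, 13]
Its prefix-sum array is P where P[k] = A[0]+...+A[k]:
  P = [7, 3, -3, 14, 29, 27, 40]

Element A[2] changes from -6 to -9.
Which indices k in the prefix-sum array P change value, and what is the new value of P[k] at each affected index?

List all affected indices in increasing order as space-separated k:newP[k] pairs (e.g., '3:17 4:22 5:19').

P[k] = A[0] + ... + A[k]
P[k] includes A[2] iff k >= 2
Affected indices: 2, 3, ..., 6; delta = -3
  P[2]: -3 + -3 = -6
  P[3]: 14 + -3 = 11
  P[4]: 29 + -3 = 26
  P[5]: 27 + -3 = 24
  P[6]: 40 + -3 = 37

Answer: 2:-6 3:11 4:26 5:24 6:37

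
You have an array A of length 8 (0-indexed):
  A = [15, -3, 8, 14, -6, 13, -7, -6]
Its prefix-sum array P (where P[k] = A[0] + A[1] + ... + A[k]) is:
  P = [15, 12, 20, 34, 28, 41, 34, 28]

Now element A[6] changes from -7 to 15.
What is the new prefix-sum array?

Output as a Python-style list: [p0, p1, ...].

Answer: [15, 12, 20, 34, 28, 41, 56, 50]

Derivation:
Change: A[6] -7 -> 15, delta = 22
P[k] for k < 6: unchanged (A[6] not included)
P[k] for k >= 6: shift by delta = 22
  P[0] = 15 + 0 = 15
  P[1] = 12 + 0 = 12
  P[2] = 20 + 0 = 20
  P[3] = 34 + 0 = 34
  P[4] = 28 + 0 = 28
  P[5] = 41 + 0 = 41
  P[6] = 34 + 22 = 56
  P[7] = 28 + 22 = 50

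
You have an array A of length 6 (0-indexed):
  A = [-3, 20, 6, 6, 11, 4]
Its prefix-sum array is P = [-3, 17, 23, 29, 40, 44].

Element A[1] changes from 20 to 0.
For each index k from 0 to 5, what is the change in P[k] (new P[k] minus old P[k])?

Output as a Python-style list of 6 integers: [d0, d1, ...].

Element change: A[1] 20 -> 0, delta = -20
For k < 1: P[k] unchanged, delta_P[k] = 0
For k >= 1: P[k] shifts by exactly -20
Delta array: [0, -20, -20, -20, -20, -20]

Answer: [0, -20, -20, -20, -20, -20]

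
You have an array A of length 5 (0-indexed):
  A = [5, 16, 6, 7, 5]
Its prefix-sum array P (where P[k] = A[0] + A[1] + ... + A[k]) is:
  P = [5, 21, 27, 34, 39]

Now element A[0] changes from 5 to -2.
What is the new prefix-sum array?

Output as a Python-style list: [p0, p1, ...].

Answer: [-2, 14, 20, 27, 32]

Derivation:
Change: A[0] 5 -> -2, delta = -7
P[k] for k < 0: unchanged (A[0] not included)
P[k] for k >= 0: shift by delta = -7
  P[0] = 5 + -7 = -2
  P[1] = 21 + -7 = 14
  P[2] = 27 + -7 = 20
  P[3] = 34 + -7 = 27
  P[4] = 39 + -7 = 32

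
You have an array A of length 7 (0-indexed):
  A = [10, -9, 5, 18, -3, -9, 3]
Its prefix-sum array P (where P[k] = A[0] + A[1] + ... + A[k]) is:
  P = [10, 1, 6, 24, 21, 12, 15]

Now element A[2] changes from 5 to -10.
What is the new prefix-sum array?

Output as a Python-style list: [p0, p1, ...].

Change: A[2] 5 -> -10, delta = -15
P[k] for k < 2: unchanged (A[2] not included)
P[k] for k >= 2: shift by delta = -15
  P[0] = 10 + 0 = 10
  P[1] = 1 + 0 = 1
  P[2] = 6 + -15 = -9
  P[3] = 24 + -15 = 9
  P[4] = 21 + -15 = 6
  P[5] = 12 + -15 = -3
  P[6] = 15 + -15 = 0

Answer: [10, 1, -9, 9, 6, -3, 0]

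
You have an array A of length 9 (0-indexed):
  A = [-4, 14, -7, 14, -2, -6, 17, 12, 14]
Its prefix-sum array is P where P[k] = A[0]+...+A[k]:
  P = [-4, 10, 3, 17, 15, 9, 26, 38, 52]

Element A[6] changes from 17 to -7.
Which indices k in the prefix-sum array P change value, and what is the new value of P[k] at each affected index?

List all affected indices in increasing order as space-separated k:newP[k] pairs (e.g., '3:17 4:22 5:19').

Answer: 6:2 7:14 8:28

Derivation:
P[k] = A[0] + ... + A[k]
P[k] includes A[6] iff k >= 6
Affected indices: 6, 7, ..., 8; delta = -24
  P[6]: 26 + -24 = 2
  P[7]: 38 + -24 = 14
  P[8]: 52 + -24 = 28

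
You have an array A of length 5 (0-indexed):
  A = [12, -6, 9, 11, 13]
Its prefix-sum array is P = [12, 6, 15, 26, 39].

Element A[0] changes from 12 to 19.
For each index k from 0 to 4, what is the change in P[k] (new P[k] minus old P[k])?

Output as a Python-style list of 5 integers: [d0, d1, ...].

Element change: A[0] 12 -> 19, delta = 7
For k < 0: P[k] unchanged, delta_P[k] = 0
For k >= 0: P[k] shifts by exactly 7
Delta array: [7, 7, 7, 7, 7]

Answer: [7, 7, 7, 7, 7]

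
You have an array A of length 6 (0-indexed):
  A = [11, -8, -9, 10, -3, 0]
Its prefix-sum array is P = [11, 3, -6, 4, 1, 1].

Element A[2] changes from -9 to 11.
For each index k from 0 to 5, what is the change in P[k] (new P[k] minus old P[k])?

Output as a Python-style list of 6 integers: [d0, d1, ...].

Element change: A[2] -9 -> 11, delta = 20
For k < 2: P[k] unchanged, delta_P[k] = 0
For k >= 2: P[k] shifts by exactly 20
Delta array: [0, 0, 20, 20, 20, 20]

Answer: [0, 0, 20, 20, 20, 20]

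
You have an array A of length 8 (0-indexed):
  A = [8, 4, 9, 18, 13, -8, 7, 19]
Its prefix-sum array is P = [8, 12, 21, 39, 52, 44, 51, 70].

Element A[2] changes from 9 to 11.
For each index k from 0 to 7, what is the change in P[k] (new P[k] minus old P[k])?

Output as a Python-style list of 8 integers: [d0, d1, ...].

Answer: [0, 0, 2, 2, 2, 2, 2, 2]

Derivation:
Element change: A[2] 9 -> 11, delta = 2
For k < 2: P[k] unchanged, delta_P[k] = 0
For k >= 2: P[k] shifts by exactly 2
Delta array: [0, 0, 2, 2, 2, 2, 2, 2]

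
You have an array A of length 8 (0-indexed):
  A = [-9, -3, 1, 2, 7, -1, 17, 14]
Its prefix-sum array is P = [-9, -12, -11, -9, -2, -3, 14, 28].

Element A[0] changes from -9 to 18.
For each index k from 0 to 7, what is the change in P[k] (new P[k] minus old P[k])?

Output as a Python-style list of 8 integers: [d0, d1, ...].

Element change: A[0] -9 -> 18, delta = 27
For k < 0: P[k] unchanged, delta_P[k] = 0
For k >= 0: P[k] shifts by exactly 27
Delta array: [27, 27, 27, 27, 27, 27, 27, 27]

Answer: [27, 27, 27, 27, 27, 27, 27, 27]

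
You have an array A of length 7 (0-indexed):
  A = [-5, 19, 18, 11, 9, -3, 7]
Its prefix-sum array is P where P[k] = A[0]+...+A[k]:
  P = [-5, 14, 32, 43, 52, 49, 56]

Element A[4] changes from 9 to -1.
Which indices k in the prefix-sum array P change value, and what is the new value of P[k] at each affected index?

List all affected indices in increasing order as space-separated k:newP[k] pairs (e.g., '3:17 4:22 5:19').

P[k] = A[0] + ... + A[k]
P[k] includes A[4] iff k >= 4
Affected indices: 4, 5, ..., 6; delta = -10
  P[4]: 52 + -10 = 42
  P[5]: 49 + -10 = 39
  P[6]: 56 + -10 = 46

Answer: 4:42 5:39 6:46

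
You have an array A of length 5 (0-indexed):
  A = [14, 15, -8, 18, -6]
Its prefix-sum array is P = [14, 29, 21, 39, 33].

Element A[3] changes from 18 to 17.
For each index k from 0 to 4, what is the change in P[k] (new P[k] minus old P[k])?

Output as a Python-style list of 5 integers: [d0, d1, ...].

Element change: A[3] 18 -> 17, delta = -1
For k < 3: P[k] unchanged, delta_P[k] = 0
For k >= 3: P[k] shifts by exactly -1
Delta array: [0, 0, 0, -1, -1]

Answer: [0, 0, 0, -1, -1]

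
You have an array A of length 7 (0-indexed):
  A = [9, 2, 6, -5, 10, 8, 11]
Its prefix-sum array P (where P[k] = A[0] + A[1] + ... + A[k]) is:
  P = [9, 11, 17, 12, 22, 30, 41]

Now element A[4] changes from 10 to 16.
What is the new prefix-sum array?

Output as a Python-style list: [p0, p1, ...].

Change: A[4] 10 -> 16, delta = 6
P[k] for k < 4: unchanged (A[4] not included)
P[k] for k >= 4: shift by delta = 6
  P[0] = 9 + 0 = 9
  P[1] = 11 + 0 = 11
  P[2] = 17 + 0 = 17
  P[3] = 12 + 0 = 12
  P[4] = 22 + 6 = 28
  P[5] = 30 + 6 = 36
  P[6] = 41 + 6 = 47

Answer: [9, 11, 17, 12, 28, 36, 47]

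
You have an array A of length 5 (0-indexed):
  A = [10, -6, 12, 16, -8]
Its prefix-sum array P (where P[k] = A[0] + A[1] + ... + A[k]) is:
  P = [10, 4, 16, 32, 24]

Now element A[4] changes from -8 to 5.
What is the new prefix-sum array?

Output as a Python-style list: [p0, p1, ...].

Change: A[4] -8 -> 5, delta = 13
P[k] for k < 4: unchanged (A[4] not included)
P[k] for k >= 4: shift by delta = 13
  P[0] = 10 + 0 = 10
  P[1] = 4 + 0 = 4
  P[2] = 16 + 0 = 16
  P[3] = 32 + 0 = 32
  P[4] = 24 + 13 = 37

Answer: [10, 4, 16, 32, 37]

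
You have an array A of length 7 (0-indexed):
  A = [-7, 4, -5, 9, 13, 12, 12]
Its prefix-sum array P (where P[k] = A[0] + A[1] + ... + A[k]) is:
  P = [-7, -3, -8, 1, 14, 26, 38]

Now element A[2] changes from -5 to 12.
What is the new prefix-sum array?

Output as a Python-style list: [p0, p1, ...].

Change: A[2] -5 -> 12, delta = 17
P[k] for k < 2: unchanged (A[2] not included)
P[k] for k >= 2: shift by delta = 17
  P[0] = -7 + 0 = -7
  P[1] = -3 + 0 = -3
  P[2] = -8 + 17 = 9
  P[3] = 1 + 17 = 18
  P[4] = 14 + 17 = 31
  P[5] = 26 + 17 = 43
  P[6] = 38 + 17 = 55

Answer: [-7, -3, 9, 18, 31, 43, 55]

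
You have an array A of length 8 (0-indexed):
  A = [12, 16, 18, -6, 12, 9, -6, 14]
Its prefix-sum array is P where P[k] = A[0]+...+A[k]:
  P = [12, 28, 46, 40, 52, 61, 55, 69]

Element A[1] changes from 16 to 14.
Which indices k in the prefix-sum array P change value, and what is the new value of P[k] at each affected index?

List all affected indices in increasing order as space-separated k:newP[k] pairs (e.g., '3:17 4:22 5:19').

Answer: 1:26 2:44 3:38 4:50 5:59 6:53 7:67

Derivation:
P[k] = A[0] + ... + A[k]
P[k] includes A[1] iff k >= 1
Affected indices: 1, 2, ..., 7; delta = -2
  P[1]: 28 + -2 = 26
  P[2]: 46 + -2 = 44
  P[3]: 40 + -2 = 38
  P[4]: 52 + -2 = 50
  P[5]: 61 + -2 = 59
  P[6]: 55 + -2 = 53
  P[7]: 69 + -2 = 67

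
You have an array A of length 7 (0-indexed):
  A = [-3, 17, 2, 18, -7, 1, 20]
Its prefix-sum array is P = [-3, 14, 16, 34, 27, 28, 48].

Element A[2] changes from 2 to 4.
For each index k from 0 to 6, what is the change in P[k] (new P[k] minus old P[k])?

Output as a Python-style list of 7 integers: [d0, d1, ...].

Element change: A[2] 2 -> 4, delta = 2
For k < 2: P[k] unchanged, delta_P[k] = 0
For k >= 2: P[k] shifts by exactly 2
Delta array: [0, 0, 2, 2, 2, 2, 2]

Answer: [0, 0, 2, 2, 2, 2, 2]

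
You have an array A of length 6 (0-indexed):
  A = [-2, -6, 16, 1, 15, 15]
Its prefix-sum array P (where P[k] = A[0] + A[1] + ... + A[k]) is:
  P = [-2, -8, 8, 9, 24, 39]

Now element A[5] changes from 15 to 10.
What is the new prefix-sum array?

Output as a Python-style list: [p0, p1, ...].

Change: A[5] 15 -> 10, delta = -5
P[k] for k < 5: unchanged (A[5] not included)
P[k] for k >= 5: shift by delta = -5
  P[0] = -2 + 0 = -2
  P[1] = -8 + 0 = -8
  P[2] = 8 + 0 = 8
  P[3] = 9 + 0 = 9
  P[4] = 24 + 0 = 24
  P[5] = 39 + -5 = 34

Answer: [-2, -8, 8, 9, 24, 34]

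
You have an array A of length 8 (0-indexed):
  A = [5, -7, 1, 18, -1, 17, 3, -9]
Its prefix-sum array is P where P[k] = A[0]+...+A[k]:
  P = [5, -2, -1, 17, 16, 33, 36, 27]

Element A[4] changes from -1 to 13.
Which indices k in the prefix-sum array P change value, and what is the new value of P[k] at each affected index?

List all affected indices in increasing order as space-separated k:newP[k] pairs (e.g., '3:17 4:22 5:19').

P[k] = A[0] + ... + A[k]
P[k] includes A[4] iff k >= 4
Affected indices: 4, 5, ..., 7; delta = 14
  P[4]: 16 + 14 = 30
  P[5]: 33 + 14 = 47
  P[6]: 36 + 14 = 50
  P[7]: 27 + 14 = 41

Answer: 4:30 5:47 6:50 7:41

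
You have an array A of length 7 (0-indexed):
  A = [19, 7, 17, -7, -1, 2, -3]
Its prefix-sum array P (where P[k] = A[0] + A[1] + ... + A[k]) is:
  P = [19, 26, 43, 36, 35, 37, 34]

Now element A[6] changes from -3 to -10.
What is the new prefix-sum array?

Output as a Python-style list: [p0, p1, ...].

Answer: [19, 26, 43, 36, 35, 37, 27]

Derivation:
Change: A[6] -3 -> -10, delta = -7
P[k] for k < 6: unchanged (A[6] not included)
P[k] for k >= 6: shift by delta = -7
  P[0] = 19 + 0 = 19
  P[1] = 26 + 0 = 26
  P[2] = 43 + 0 = 43
  P[3] = 36 + 0 = 36
  P[4] = 35 + 0 = 35
  P[5] = 37 + 0 = 37
  P[6] = 34 + -7 = 27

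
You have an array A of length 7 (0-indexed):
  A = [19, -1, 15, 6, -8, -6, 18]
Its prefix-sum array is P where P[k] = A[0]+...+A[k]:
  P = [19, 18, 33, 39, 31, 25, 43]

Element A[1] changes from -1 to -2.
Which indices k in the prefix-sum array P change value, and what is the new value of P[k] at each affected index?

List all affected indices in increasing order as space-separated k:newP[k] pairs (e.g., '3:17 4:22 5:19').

P[k] = A[0] + ... + A[k]
P[k] includes A[1] iff k >= 1
Affected indices: 1, 2, ..., 6; delta = -1
  P[1]: 18 + -1 = 17
  P[2]: 33 + -1 = 32
  P[3]: 39 + -1 = 38
  P[4]: 31 + -1 = 30
  P[5]: 25 + -1 = 24
  P[6]: 43 + -1 = 42

Answer: 1:17 2:32 3:38 4:30 5:24 6:42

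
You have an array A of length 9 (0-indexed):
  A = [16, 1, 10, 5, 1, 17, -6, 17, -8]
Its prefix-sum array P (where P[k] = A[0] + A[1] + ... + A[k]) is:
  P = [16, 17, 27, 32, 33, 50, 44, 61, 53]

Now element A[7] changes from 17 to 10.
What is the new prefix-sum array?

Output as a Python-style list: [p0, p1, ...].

Answer: [16, 17, 27, 32, 33, 50, 44, 54, 46]

Derivation:
Change: A[7] 17 -> 10, delta = -7
P[k] for k < 7: unchanged (A[7] not included)
P[k] for k >= 7: shift by delta = -7
  P[0] = 16 + 0 = 16
  P[1] = 17 + 0 = 17
  P[2] = 27 + 0 = 27
  P[3] = 32 + 0 = 32
  P[4] = 33 + 0 = 33
  P[5] = 50 + 0 = 50
  P[6] = 44 + 0 = 44
  P[7] = 61 + -7 = 54
  P[8] = 53 + -7 = 46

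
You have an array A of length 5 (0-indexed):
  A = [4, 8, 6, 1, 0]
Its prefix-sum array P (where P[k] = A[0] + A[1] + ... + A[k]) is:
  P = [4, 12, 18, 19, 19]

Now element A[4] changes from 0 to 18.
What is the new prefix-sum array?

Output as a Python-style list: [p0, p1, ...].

Change: A[4] 0 -> 18, delta = 18
P[k] for k < 4: unchanged (A[4] not included)
P[k] for k >= 4: shift by delta = 18
  P[0] = 4 + 0 = 4
  P[1] = 12 + 0 = 12
  P[2] = 18 + 0 = 18
  P[3] = 19 + 0 = 19
  P[4] = 19 + 18 = 37

Answer: [4, 12, 18, 19, 37]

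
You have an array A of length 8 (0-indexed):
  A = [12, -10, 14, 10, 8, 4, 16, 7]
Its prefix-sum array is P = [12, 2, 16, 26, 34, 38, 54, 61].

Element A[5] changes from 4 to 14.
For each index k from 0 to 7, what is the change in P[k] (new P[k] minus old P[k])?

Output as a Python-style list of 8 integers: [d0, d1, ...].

Answer: [0, 0, 0, 0, 0, 10, 10, 10]

Derivation:
Element change: A[5] 4 -> 14, delta = 10
For k < 5: P[k] unchanged, delta_P[k] = 0
For k >= 5: P[k] shifts by exactly 10
Delta array: [0, 0, 0, 0, 0, 10, 10, 10]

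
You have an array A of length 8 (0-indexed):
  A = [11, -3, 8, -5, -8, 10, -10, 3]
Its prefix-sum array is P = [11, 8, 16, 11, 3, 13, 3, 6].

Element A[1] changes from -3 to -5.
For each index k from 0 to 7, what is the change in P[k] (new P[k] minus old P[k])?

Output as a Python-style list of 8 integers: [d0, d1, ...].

Answer: [0, -2, -2, -2, -2, -2, -2, -2]

Derivation:
Element change: A[1] -3 -> -5, delta = -2
For k < 1: P[k] unchanged, delta_P[k] = 0
For k >= 1: P[k] shifts by exactly -2
Delta array: [0, -2, -2, -2, -2, -2, -2, -2]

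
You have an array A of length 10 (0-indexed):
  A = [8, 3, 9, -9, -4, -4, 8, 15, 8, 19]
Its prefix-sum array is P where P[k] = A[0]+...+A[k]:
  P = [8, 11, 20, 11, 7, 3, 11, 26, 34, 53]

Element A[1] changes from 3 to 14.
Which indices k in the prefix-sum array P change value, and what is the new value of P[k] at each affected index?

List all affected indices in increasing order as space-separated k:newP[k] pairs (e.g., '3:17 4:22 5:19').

Answer: 1:22 2:31 3:22 4:18 5:14 6:22 7:37 8:45 9:64

Derivation:
P[k] = A[0] + ... + A[k]
P[k] includes A[1] iff k >= 1
Affected indices: 1, 2, ..., 9; delta = 11
  P[1]: 11 + 11 = 22
  P[2]: 20 + 11 = 31
  P[3]: 11 + 11 = 22
  P[4]: 7 + 11 = 18
  P[5]: 3 + 11 = 14
  P[6]: 11 + 11 = 22
  P[7]: 26 + 11 = 37
  P[8]: 34 + 11 = 45
  P[9]: 53 + 11 = 64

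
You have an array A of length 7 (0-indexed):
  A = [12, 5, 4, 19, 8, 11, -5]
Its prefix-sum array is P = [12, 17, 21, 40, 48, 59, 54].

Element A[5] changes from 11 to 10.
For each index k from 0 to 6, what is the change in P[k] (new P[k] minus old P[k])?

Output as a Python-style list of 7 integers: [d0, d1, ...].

Element change: A[5] 11 -> 10, delta = -1
For k < 5: P[k] unchanged, delta_P[k] = 0
For k >= 5: P[k] shifts by exactly -1
Delta array: [0, 0, 0, 0, 0, -1, -1]

Answer: [0, 0, 0, 0, 0, -1, -1]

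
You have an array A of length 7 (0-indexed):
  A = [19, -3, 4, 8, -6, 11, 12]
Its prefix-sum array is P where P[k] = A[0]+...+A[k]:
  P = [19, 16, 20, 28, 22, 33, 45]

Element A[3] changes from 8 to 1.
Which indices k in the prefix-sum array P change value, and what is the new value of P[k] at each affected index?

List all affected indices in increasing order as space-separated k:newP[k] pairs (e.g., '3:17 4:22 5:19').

Answer: 3:21 4:15 5:26 6:38

Derivation:
P[k] = A[0] + ... + A[k]
P[k] includes A[3] iff k >= 3
Affected indices: 3, 4, ..., 6; delta = -7
  P[3]: 28 + -7 = 21
  P[4]: 22 + -7 = 15
  P[5]: 33 + -7 = 26
  P[6]: 45 + -7 = 38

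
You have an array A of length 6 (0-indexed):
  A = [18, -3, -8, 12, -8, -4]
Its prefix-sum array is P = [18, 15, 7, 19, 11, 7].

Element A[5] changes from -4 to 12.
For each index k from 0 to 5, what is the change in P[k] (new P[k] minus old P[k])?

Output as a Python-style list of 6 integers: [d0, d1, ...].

Element change: A[5] -4 -> 12, delta = 16
For k < 5: P[k] unchanged, delta_P[k] = 0
For k >= 5: P[k] shifts by exactly 16
Delta array: [0, 0, 0, 0, 0, 16]

Answer: [0, 0, 0, 0, 0, 16]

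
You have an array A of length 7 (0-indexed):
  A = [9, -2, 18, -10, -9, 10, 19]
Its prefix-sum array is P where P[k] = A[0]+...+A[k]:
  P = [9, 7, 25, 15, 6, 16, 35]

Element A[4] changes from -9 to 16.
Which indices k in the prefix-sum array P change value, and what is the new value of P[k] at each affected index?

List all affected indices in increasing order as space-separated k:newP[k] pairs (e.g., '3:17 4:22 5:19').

P[k] = A[0] + ... + A[k]
P[k] includes A[4] iff k >= 4
Affected indices: 4, 5, ..., 6; delta = 25
  P[4]: 6 + 25 = 31
  P[5]: 16 + 25 = 41
  P[6]: 35 + 25 = 60

Answer: 4:31 5:41 6:60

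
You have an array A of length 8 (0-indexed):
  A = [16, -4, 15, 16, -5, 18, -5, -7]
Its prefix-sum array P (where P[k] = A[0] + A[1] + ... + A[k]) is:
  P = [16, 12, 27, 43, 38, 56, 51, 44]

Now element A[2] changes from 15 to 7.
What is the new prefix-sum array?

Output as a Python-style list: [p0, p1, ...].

Answer: [16, 12, 19, 35, 30, 48, 43, 36]

Derivation:
Change: A[2] 15 -> 7, delta = -8
P[k] for k < 2: unchanged (A[2] not included)
P[k] for k >= 2: shift by delta = -8
  P[0] = 16 + 0 = 16
  P[1] = 12 + 0 = 12
  P[2] = 27 + -8 = 19
  P[3] = 43 + -8 = 35
  P[4] = 38 + -8 = 30
  P[5] = 56 + -8 = 48
  P[6] = 51 + -8 = 43
  P[7] = 44 + -8 = 36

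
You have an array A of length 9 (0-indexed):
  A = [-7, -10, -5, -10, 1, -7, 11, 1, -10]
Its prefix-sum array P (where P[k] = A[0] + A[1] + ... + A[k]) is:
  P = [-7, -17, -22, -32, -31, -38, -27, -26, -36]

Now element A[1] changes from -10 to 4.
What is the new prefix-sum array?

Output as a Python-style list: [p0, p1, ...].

Change: A[1] -10 -> 4, delta = 14
P[k] for k < 1: unchanged (A[1] not included)
P[k] for k >= 1: shift by delta = 14
  P[0] = -7 + 0 = -7
  P[1] = -17 + 14 = -3
  P[2] = -22 + 14 = -8
  P[3] = -32 + 14 = -18
  P[4] = -31 + 14 = -17
  P[5] = -38 + 14 = -24
  P[6] = -27 + 14 = -13
  P[7] = -26 + 14 = -12
  P[8] = -36 + 14 = -22

Answer: [-7, -3, -8, -18, -17, -24, -13, -12, -22]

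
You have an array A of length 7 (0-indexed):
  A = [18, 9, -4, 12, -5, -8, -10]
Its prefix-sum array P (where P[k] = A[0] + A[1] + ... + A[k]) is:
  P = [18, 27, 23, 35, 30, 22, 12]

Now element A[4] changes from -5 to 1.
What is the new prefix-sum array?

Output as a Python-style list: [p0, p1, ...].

Answer: [18, 27, 23, 35, 36, 28, 18]

Derivation:
Change: A[4] -5 -> 1, delta = 6
P[k] for k < 4: unchanged (A[4] not included)
P[k] for k >= 4: shift by delta = 6
  P[0] = 18 + 0 = 18
  P[1] = 27 + 0 = 27
  P[2] = 23 + 0 = 23
  P[3] = 35 + 0 = 35
  P[4] = 30 + 6 = 36
  P[5] = 22 + 6 = 28
  P[6] = 12 + 6 = 18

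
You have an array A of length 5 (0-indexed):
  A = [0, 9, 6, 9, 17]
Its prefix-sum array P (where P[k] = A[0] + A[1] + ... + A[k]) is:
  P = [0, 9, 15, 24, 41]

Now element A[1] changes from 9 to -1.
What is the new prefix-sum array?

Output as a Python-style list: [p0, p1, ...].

Answer: [0, -1, 5, 14, 31]

Derivation:
Change: A[1] 9 -> -1, delta = -10
P[k] for k < 1: unchanged (A[1] not included)
P[k] for k >= 1: shift by delta = -10
  P[0] = 0 + 0 = 0
  P[1] = 9 + -10 = -1
  P[2] = 15 + -10 = 5
  P[3] = 24 + -10 = 14
  P[4] = 41 + -10 = 31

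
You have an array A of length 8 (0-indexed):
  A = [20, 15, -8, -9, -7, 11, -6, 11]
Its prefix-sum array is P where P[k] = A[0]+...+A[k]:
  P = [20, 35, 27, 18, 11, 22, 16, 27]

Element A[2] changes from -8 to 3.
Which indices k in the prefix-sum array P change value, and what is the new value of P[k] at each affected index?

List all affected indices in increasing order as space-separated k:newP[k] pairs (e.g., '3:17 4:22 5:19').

Answer: 2:38 3:29 4:22 5:33 6:27 7:38

Derivation:
P[k] = A[0] + ... + A[k]
P[k] includes A[2] iff k >= 2
Affected indices: 2, 3, ..., 7; delta = 11
  P[2]: 27 + 11 = 38
  P[3]: 18 + 11 = 29
  P[4]: 11 + 11 = 22
  P[5]: 22 + 11 = 33
  P[6]: 16 + 11 = 27
  P[7]: 27 + 11 = 38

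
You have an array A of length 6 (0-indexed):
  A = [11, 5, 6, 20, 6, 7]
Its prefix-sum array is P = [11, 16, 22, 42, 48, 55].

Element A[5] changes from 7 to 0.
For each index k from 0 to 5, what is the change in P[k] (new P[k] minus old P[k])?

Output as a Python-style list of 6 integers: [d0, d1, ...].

Answer: [0, 0, 0, 0, 0, -7]

Derivation:
Element change: A[5] 7 -> 0, delta = -7
For k < 5: P[k] unchanged, delta_P[k] = 0
For k >= 5: P[k] shifts by exactly -7
Delta array: [0, 0, 0, 0, 0, -7]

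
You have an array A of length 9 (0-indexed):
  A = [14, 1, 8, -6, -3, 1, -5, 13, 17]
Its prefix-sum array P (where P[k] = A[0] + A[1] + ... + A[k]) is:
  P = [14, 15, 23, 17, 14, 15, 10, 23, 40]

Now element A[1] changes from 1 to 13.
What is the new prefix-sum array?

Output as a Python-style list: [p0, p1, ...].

Change: A[1] 1 -> 13, delta = 12
P[k] for k < 1: unchanged (A[1] not included)
P[k] for k >= 1: shift by delta = 12
  P[0] = 14 + 0 = 14
  P[1] = 15 + 12 = 27
  P[2] = 23 + 12 = 35
  P[3] = 17 + 12 = 29
  P[4] = 14 + 12 = 26
  P[5] = 15 + 12 = 27
  P[6] = 10 + 12 = 22
  P[7] = 23 + 12 = 35
  P[8] = 40 + 12 = 52

Answer: [14, 27, 35, 29, 26, 27, 22, 35, 52]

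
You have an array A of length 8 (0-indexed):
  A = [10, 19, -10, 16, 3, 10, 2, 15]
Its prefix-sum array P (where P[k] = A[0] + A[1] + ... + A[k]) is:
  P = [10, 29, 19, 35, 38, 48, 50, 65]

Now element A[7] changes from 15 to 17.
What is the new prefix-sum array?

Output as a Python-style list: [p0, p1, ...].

Answer: [10, 29, 19, 35, 38, 48, 50, 67]

Derivation:
Change: A[7] 15 -> 17, delta = 2
P[k] for k < 7: unchanged (A[7] not included)
P[k] for k >= 7: shift by delta = 2
  P[0] = 10 + 0 = 10
  P[1] = 29 + 0 = 29
  P[2] = 19 + 0 = 19
  P[3] = 35 + 0 = 35
  P[4] = 38 + 0 = 38
  P[5] = 48 + 0 = 48
  P[6] = 50 + 0 = 50
  P[7] = 65 + 2 = 67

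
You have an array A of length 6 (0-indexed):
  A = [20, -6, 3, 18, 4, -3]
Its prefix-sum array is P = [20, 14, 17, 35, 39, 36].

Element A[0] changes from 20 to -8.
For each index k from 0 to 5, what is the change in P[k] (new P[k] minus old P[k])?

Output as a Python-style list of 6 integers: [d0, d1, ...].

Element change: A[0] 20 -> -8, delta = -28
For k < 0: P[k] unchanged, delta_P[k] = 0
For k >= 0: P[k] shifts by exactly -28
Delta array: [-28, -28, -28, -28, -28, -28]

Answer: [-28, -28, -28, -28, -28, -28]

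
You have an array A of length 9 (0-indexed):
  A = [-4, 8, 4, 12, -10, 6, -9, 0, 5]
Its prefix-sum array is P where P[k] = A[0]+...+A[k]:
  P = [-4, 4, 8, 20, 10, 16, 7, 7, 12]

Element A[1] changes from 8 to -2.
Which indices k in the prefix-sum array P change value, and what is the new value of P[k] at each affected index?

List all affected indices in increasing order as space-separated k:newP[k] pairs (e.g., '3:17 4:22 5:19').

P[k] = A[0] + ... + A[k]
P[k] includes A[1] iff k >= 1
Affected indices: 1, 2, ..., 8; delta = -10
  P[1]: 4 + -10 = -6
  P[2]: 8 + -10 = -2
  P[3]: 20 + -10 = 10
  P[4]: 10 + -10 = 0
  P[5]: 16 + -10 = 6
  P[6]: 7 + -10 = -3
  P[7]: 7 + -10 = -3
  P[8]: 12 + -10 = 2

Answer: 1:-6 2:-2 3:10 4:0 5:6 6:-3 7:-3 8:2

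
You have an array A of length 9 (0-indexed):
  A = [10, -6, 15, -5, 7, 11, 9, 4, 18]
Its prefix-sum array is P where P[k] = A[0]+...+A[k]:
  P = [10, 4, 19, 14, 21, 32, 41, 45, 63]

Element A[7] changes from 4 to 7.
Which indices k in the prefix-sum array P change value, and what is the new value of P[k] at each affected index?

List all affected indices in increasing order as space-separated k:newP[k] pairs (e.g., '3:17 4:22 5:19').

P[k] = A[0] + ... + A[k]
P[k] includes A[7] iff k >= 7
Affected indices: 7, 8, ..., 8; delta = 3
  P[7]: 45 + 3 = 48
  P[8]: 63 + 3 = 66

Answer: 7:48 8:66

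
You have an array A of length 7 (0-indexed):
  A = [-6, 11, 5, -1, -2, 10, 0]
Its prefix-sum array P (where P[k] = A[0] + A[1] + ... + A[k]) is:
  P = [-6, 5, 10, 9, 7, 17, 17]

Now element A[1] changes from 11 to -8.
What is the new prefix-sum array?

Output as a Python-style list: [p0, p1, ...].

Answer: [-6, -14, -9, -10, -12, -2, -2]

Derivation:
Change: A[1] 11 -> -8, delta = -19
P[k] for k < 1: unchanged (A[1] not included)
P[k] for k >= 1: shift by delta = -19
  P[0] = -6 + 0 = -6
  P[1] = 5 + -19 = -14
  P[2] = 10 + -19 = -9
  P[3] = 9 + -19 = -10
  P[4] = 7 + -19 = -12
  P[5] = 17 + -19 = -2
  P[6] = 17 + -19 = -2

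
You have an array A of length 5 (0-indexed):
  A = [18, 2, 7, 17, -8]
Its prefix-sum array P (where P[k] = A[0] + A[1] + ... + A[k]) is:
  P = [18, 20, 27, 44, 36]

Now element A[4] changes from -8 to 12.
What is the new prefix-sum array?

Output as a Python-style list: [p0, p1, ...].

Change: A[4] -8 -> 12, delta = 20
P[k] for k < 4: unchanged (A[4] not included)
P[k] for k >= 4: shift by delta = 20
  P[0] = 18 + 0 = 18
  P[1] = 20 + 0 = 20
  P[2] = 27 + 0 = 27
  P[3] = 44 + 0 = 44
  P[4] = 36 + 20 = 56

Answer: [18, 20, 27, 44, 56]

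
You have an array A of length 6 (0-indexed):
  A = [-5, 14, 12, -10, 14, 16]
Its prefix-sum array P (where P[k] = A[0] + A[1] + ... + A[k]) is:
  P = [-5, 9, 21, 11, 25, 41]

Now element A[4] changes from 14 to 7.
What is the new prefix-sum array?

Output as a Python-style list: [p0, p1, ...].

Change: A[4] 14 -> 7, delta = -7
P[k] for k < 4: unchanged (A[4] not included)
P[k] for k >= 4: shift by delta = -7
  P[0] = -5 + 0 = -5
  P[1] = 9 + 0 = 9
  P[2] = 21 + 0 = 21
  P[3] = 11 + 0 = 11
  P[4] = 25 + -7 = 18
  P[5] = 41 + -7 = 34

Answer: [-5, 9, 21, 11, 18, 34]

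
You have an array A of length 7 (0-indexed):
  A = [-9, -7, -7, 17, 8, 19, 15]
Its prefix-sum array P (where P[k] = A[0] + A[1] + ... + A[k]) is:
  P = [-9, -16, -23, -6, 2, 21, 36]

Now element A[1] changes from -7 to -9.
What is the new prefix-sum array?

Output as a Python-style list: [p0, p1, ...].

Change: A[1] -7 -> -9, delta = -2
P[k] for k < 1: unchanged (A[1] not included)
P[k] for k >= 1: shift by delta = -2
  P[0] = -9 + 0 = -9
  P[1] = -16 + -2 = -18
  P[2] = -23 + -2 = -25
  P[3] = -6 + -2 = -8
  P[4] = 2 + -2 = 0
  P[5] = 21 + -2 = 19
  P[6] = 36 + -2 = 34

Answer: [-9, -18, -25, -8, 0, 19, 34]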